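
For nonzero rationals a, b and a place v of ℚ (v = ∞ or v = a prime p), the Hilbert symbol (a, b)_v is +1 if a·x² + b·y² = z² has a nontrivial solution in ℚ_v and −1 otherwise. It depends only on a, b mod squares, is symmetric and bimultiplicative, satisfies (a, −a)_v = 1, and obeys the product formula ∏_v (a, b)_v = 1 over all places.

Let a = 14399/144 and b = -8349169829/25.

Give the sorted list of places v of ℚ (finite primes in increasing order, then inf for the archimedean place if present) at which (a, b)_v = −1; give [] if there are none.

[2, 13, 17, 31]

Mod squares: a ≡ 119, b ≡ -589589. Check v ∈ {∞, 2, 3, 5, 7, 11, 13, 17, 19, 31}.
v=7: a=7^1·(≡5), b=7^3·(≡2) mod 7; (5|7)=-1, (2|7)=+1; (−1)^{1·3·3}·(-1)^3·(+1)^1 = +1.
v=2: v_2(a)=-4, v_2(b)=0; units ≡ 7, 3 (mod 8); ε·ε+αω+βω = 1·1+-4·1+0·0 ≡ 1  ⇒  (a,b)_2 = -1.
v=∞: 119 > 0 and -589589 < 0  ⇒  (a,b)_∞ = +1.
v=19: a=19^0·(≡17), b=19^1·(≡15) mod 19; (17|19)=+1, (15|19)=-1; (−1)^{0·1·9}·(+1)^1·(-1)^0 = +1.
v=3: a=3^-2·(≡2), b=3^0·(≡1) mod 3; (2|3)=-1, (1|3)=+1; (−1)^{-2·0·1}·(-1)^0·(+1)^-2 = +1.
v=5: a=5^0·(≡1), b=5^-2·(≡1) mod 5; (1|5)=+1, (1|5)=+1; (−1)^{0·-2·2}·(+1)^-2·(+1)^0 = +1.
v=17: a=17^1·(≡6), b=17^2·(≡3) mod 17; (6|17)=-1, (3|17)=-1; (−1)^{1·2·8}·(-1)^2·(-1)^1 = -1.
v=11: a=11^2·(≡9), b=11^1·(≡9) mod 11; (9|11)=+1, (9|11)=+1; (−1)^{2·1·5}·(+1)^1·(+1)^2 = +1.
v=31: a=31^0·(≡24), b=31^1·(≡15) mod 31; (24|31)=-1, (15|31)=-1; (−1)^{0·1·15}·(-1)^1·(-1)^0 = -1.
v=13: a=13^0·(≡8), b=13^1·(≡10) mod 13; (8|13)=-1, (10|13)=+1; (−1)^{0·1·6}·(-1)^1·(+1)^0 = -1.
(119, -589589 / ℚ) ramifies at {2, 13, 17, 31}: a division algebra.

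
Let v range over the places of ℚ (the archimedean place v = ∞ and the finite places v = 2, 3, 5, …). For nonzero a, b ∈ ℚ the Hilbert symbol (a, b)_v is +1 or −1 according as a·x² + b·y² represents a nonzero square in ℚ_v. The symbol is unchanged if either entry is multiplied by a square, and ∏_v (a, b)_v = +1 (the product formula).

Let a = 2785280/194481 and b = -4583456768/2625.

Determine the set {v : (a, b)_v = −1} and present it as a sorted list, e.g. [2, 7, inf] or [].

[2, 3, 5, 17]

(a, b) ≡ (170, -210) mod (ℚ^×)²; places V = {2, 3, 5, 7, 11, 17, ∞}.
(a,b)_11: α=0, u≡3; β=2, v≡8 (mod 11); (3|11)=+1, (8|11)=-1; sign (−1)^0·+1^2·-1^0 = +1.
(a,b)_2: α=15, β=17; u≡5, v≡7 (mod 8); ε(u)ε(v)=0·1, αω(v)=15·0, βω(u)=17·1; sum ≡ 1  ⇒  -1.
(a,b)_7: α=-4, u≡2; β=-1, v≡3 (mod 7); (2|7)=+1, (3|7)=-1; sign (−1)^0·+1^-1·-1^-4 = +1.
(a,b)_5: α=1, u≡1; β=-3, v≡2 (mod 5); (1|5)=+1, (2|5)=-1; sign (−1)^0·+1^-3·-1^1 = -1.
(a,b)_∞: sgn(170)=+, sgn(-210)=−, so +1.
(a,b)_3: α=-4, u≡2; β=-1, v≡2 (mod 3); (2|3)=-1, (2|3)=-1; sign (−1)^0·-1^-1·-1^-4 = -1.
(a,b)_17: α=1, u≡11; β=2, v≡14 (mod 17); (11|17)=-1, (14|17)=-1; sign (−1)^0·-1^2·-1^1 = -1.
Ram(170, -210) = {2, 3, 5, 17}; no ℚ_2-point on the conic.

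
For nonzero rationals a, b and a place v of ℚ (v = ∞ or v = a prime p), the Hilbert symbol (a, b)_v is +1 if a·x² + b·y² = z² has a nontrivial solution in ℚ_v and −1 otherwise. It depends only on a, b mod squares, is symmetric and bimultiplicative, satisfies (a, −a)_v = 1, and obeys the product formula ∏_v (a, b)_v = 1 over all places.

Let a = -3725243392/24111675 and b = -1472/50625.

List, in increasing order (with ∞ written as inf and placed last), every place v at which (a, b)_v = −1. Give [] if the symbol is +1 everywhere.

(a, b) ≡ (-39, -23) mod (ℚ^×)²; places V = {2, 3, 5, 7, 13, 23, ∞}.
(a,b)_5: α=-2, u≡4; β=-4, v≡3 (mod 5); (4|5)=+1, (3|5)=-1; sign (−1)^0·+1^-4·-1^-2 = +1.
(a,b)_2: α=10, β=6; u≡1, v≡1 (mod 8); ε(u)ε(v)=0·0, αω(v)=10·0, βω(u)=6·0; sum ≡ 0  ⇒  +1.
(a,b)_∞: sgn(-39)=−, sgn(-23)=−, so -1.
(a,b)_23: α=4, u≡19; β=1, v≡14 (mod 23); (19|23)=-1, (14|23)=-1; sign (−1)^0·-1^1·-1^4 = -1.
(a,b)_13: α=1, u≡3; β=0, v≡12 (mod 13); (3|13)=+1, (12|13)=+1; sign (−1)^0·+1^0·+1^1 = +1.
(a,b)_3: α=-9, u≡2; β=-4, v≡1 (mod 3); (2|3)=-1, (1|3)=+1; sign (−1)^0·-1^-4·+1^-9 = +1.
(a,b)_7: α=-2, u≡6; β=0, v≡5 (mod 7); (6|7)=-1, (5|7)=-1; sign (−1)^0·-1^0·-1^-2 = +1.
(-39, -23 / ℚ) ramifies at {23, ∞}: a division algebra.

[23, inf]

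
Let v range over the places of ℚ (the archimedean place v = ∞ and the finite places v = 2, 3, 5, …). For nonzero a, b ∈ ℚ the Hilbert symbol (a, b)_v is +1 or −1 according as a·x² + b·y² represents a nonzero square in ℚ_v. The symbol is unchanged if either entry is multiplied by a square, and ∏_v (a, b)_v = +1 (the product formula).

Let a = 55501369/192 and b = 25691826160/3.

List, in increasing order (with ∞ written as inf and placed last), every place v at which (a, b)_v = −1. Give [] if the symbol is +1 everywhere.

[3, 5, 7, 11, 23, 29]

Mod squares: a ≡ 28083, b ≡ 28504245. Check v ∈ {∞, 2, 3, 5, 7, 11, 13, 23, 29, 37}.
v=3: a=3^-1·(≡1), b=3^-1·(≡1) mod 3; (1|3)=+1, (1|3)=+1; (−1)^{-1·-1·1}·(+1)^-1·(+1)^-1 = -1.
v=11: a=11^3·(≡4), b=11^1·(≡3) mod 11; (4|11)=+1, (3|11)=+1; (−1)^{3·1·5}·(+1)^1·(+1)^3 = -1.
v=23: a=23^1·(≡13), b=23^1·(≡1) mod 23; (13|23)=+1, (1|23)=+1; (−1)^{1·1·11}·(+1)^1·(+1)^1 = -1.
v=13: a=13^0·(≡4), b=13^2·(≡1) mod 13; (4|13)=+1, (1|13)=+1; (−1)^{0·2·6}·(+1)^2·(+1)^0 = +1.
v=37: a=37^1·(≡24), b=37^1·(≡15) mod 37; (24|37)=-1, (15|37)=-1; (−1)^{1·1·18}·(-1)^1·(-1)^1 = +1.
v=∞: 28083 > 0 and 28504245 > 0  ⇒  (a,b)_∞ = +1.
v=5: a=5^0·(≡2), b=5^1·(≡4) mod 5; (2|5)=-1, (4|5)=+1; (−1)^{0·1·2}·(-1)^1·(+1)^0 = -1.
v=2: v_2(a)=-6, v_2(b)=4; units ≡ 3, 5 (mod 8); ε·ε+αω+βω = 1·0+-6·1+4·1 ≡ 0  ⇒  (a,b)_2 = +1.
v=7: a=7^2·(≡6), b=7^1·(≡2) mod 7; (6|7)=-1, (2|7)=+1; (−1)^{2·1·3}·(-1)^1·(+1)^2 = -1.
v=29: a=29^0·(≡15), b=29^1·(≡3) mod 29; (15|29)=-1, (3|29)=-1; (−1)^{0·1·14}·(-1)^1·(-1)^0 = -1.
(28083, 28504245 / ℚ) ramifies at {3, 5, 7, 11, 23, 29}: a division algebra.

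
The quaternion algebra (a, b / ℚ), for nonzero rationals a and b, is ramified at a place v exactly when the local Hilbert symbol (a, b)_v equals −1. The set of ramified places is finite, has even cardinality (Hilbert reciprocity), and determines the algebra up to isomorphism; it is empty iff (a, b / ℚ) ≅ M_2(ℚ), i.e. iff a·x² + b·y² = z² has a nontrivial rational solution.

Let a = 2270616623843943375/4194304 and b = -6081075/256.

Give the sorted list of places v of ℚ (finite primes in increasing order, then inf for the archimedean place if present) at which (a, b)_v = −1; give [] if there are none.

[3, 5, 7, 13]

Mod squares: a ≡ 15015, b ≡ -3003. Check v ∈ {∞, 2, 3, 5, 7, 11, 13}.
v=5: a=5^3·(≡3), b=5^2·(≡2) mod 5; (3|5)=-1, (2|5)=-1; (−1)^{3·2·2}·(-1)^2·(-1)^3 = -1.
v=∞: 15015 > 0 and -3003 < 0  ⇒  (a,b)_∞ = +1.
v=13: a=13^5·(≡2), b=13^1·(≡12) mod 13; (2|13)=-1, (12|13)=+1; (−1)^{5·1·6}·(-1)^1·(+1)^5 = -1.
v=2: v_2(a)=-22, v_2(b)=-8; units ≡ 7, 5 (mod 8); ε·ε+αω+βω = 1·0+-22·1+-8·0 ≡ 0  ⇒  (a,b)_2 = +1.
v=3: a=3^7·(≡1), b=3^5·(≡1) mod 3; (1|3)=+1, (1|3)=+1; (−1)^{7·5·1}·(+1)^5·(+1)^7 = -1.
v=11: a=11^3·(≡9), b=11^1·(≡8) mod 11; (9|11)=+1, (8|11)=-1; (−1)^{3·1·5}·(+1)^1·(-1)^3 = +1.
v=7: a=7^5·(≡5), b=7^1·(≡6) mod 7; (5|7)=-1, (6|7)=-1; (−1)^{5·1·3}·(-1)^1·(-1)^5 = -1.
Ram(15015, -3003) = {3, 5, 7, 13}; no ℚ_3-point on the conic.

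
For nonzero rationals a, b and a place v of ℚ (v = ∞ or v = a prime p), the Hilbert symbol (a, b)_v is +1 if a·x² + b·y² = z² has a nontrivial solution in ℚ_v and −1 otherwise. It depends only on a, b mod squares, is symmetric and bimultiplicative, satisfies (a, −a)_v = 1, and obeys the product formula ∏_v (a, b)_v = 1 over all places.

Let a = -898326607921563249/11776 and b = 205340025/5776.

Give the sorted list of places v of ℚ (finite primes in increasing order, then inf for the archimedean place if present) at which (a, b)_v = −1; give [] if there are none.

Mod squares: a ≡ -572286, b ≡ 561. Check v ∈ {∞, 2, 3, 5, 11, 13, 17, 19, 23, 29}.
v=11: a=11^5·(≡3), b=11^5·(≡10) mod 11; (3|11)=+1, (10|11)=-1; (−1)^{5·5·5}·(+1)^5·(-1)^5 = +1.
v=3: a=3^11·(≡2), b=3^1·(≡1) mod 3; (2|3)=-1, (1|3)=+1; (−1)^{11·1·1}·(-1)^1·(+1)^11 = +1.
v=23: a=23^-1·(≡9), b=23^0·(≡9) mod 23; (9|23)=+1, (9|23)=+1; (−1)^{-1·0·11}·(+1)^0·(+1)^-1 = +1.
v=17: a=17^4·(≡8), b=17^1·(≡8) mod 17; (8|17)=+1, (8|17)=+1; (−1)^{4·1·8}·(+1)^1·(+1)^4 = +1.
v=19: a=19^0·(≡15), b=19^-2·(≡8) mod 19; (15|19)=-1, (8|19)=-1; (−1)^{0·-2·9}·(-1)^-2·(-1)^0 = +1.
v=29: a=29^1·(≡27), b=29^0·(≡3) mod 29; (27|29)=-1, (3|29)=-1; (−1)^{1·0·14}·(-1)^0·(-1)^1 = -1.
v=13: a=13^1·(≡12), b=13^0·(≡5) mod 13; (12|13)=+1, (5|13)=-1; (−1)^{1·0·6}·(+1)^0·(-1)^1 = -1.
v=2: v_2(a)=-9, v_2(b)=-4; units ≡ 1, 1 (mod 8); ε·ε+αω+βω = 0·0+-9·0+-4·0 ≡ 0  ⇒  (a,b)_2 = +1.
v=∞: -572286 < 0 and 561 > 0  ⇒  (a,b)_∞ = +1.
v=5: a=5^0·(≡1), b=5^2·(≡1) mod 5; (1|5)=+1, (1|5)=+1; (−1)^{0·2·2}·(+1)^2·(+1)^0 = +1.
(-572286, 561 / ℚ) ramifies at {13, 29}: a division algebra.

[13, 29]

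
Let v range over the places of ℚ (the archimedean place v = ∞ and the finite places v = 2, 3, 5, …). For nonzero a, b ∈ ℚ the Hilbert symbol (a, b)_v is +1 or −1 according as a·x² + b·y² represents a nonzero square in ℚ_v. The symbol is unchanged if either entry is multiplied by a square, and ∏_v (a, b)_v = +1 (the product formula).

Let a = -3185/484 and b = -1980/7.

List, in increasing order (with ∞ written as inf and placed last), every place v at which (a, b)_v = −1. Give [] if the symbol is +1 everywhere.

[2, 7, 13, inf]

Mod squares: a ≡ -65, b ≡ -385. Check v ∈ {∞, 2, 3, 5, 7, 11, 13}.
v=11: a=11^-2·(≡4), b=11^1·(≡1) mod 11; (4|11)=+1, (1|11)=+1; (−1)^{-2·1·5}·(+1)^1·(+1)^-2 = +1.
v=13: a=13^1·(≡5), b=13^0·(≡5) mod 13; (5|13)=-1, (5|13)=-1; (−1)^{1·0·6}·(-1)^0·(-1)^1 = -1.
v=∞: -65 < 0 and -385 < 0  ⇒  (a,b)_∞ = -1.
v=5: a=5^1·(≡2), b=5^1·(≡2) mod 5; (2|5)=-1, (2|5)=-1; (−1)^{1·1·2}·(-1)^1·(-1)^1 = +1.
v=2: v_2(a)=-2, v_2(b)=2; units ≡ 7, 7 (mod 8); ε·ε+αω+βω = 1·1+-2·0+2·0 ≡ 1  ⇒  (a,b)_2 = -1.
v=7: a=7^2·(≡5), b=7^-1·(≡1) mod 7; (5|7)=-1, (1|7)=+1; (−1)^{2·-1·3}·(-1)^-1·(+1)^2 = -1.
v=3: a=3^0·(≡1), b=3^2·(≡2) mod 3; (1|3)=+1, (2|3)=-1; (−1)^{0·2·1}·(+1)^2·(-1)^0 = +1.
(-65, -385 / ℚ) ramifies at {2, 7, 13, ∞}: a division algebra.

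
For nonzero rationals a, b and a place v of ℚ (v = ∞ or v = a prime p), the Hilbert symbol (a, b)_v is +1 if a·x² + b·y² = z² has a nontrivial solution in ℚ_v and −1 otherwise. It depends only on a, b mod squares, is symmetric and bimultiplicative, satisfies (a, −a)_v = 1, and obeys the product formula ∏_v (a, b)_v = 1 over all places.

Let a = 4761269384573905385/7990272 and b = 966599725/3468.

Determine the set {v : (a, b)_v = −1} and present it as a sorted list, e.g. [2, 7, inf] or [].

[2, 5, 7, 13, 23, 29]

(a, b) ≡ (195, 14007) mod (ℚ^×)²; places V = {2, 3, 5, 7, 13, 17, 23, 29, ∞}.
(a,b)_∞: sgn(195)=+, sgn(14007)=+, so +1.
(a,b)_7: α=8, u≡5; β=3, v≡5 (mod 7); (5|7)=-1, (5|7)=-1; sign (−1)^0·-1^3·-1^8 = -1.
(a,b)_29: α=2, u≡14; β=1, v≡8 (mod 29); (14|29)=-1, (8|29)=-1; sign (−1)^0·-1^1·-1^2 = -1.
(a,b)_17: α=-2, u≡8; β=-2, v≡9 (mod 17); (8|17)=+1, (9|17)=+1; sign (−1)^0·+1^-2·+1^-2 = +1.
(a,b)_13: α=5, u≡8; β=2, v≡11 (mod 13); (8|13)=-1, (11|13)=-1; sign (−1)^0·-1^2·-1^5 = -1.
(a,b)_2: α=-10, β=-2; u≡3, v≡7 (mod 8); ε(u)ε(v)=1·1, αω(v)=-10·0, βω(u)=-2·1; sum ≡ 1  ⇒  -1.
(a,b)_23: α=2, u≡5; β=1, v≡20 (mod 23); (5|23)=-1, (20|23)=-1; sign (−1)^0·-1^1·-1^2 = -1.
(a,b)_3: α=-3, u≡2; β=-1, v≡1 (mod 3); (2|3)=-1, (1|3)=+1; sign (−1)^1·-1^-1·+1^-3 = +1.
(a,b)_5: α=1, u≡1; β=2, v≡3 (mod 5); (1|5)=+1, (3|5)=-1; sign (−1)^0·+1^2·-1^1 = -1.
|Ram(195, 14007)| = 6, even; anisotropic at {2, 5, 7, 13, 23, 29}.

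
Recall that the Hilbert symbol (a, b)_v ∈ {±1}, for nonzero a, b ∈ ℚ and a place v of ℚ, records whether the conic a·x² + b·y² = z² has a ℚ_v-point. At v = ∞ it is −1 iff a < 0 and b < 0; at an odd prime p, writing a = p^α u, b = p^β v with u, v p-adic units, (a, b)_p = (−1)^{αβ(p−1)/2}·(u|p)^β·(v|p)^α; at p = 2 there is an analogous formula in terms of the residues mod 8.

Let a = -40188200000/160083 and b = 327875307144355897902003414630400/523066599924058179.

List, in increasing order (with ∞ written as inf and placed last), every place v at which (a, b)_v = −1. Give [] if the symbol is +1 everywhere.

[29, 41]

(a, b) ≡ (-17835, 10866271) mod (ℚ^×)²; places V = {2, 3, 5, 7, 11, 13, 17, 19, 29, 37, 41, ∞}.
(a,b)_2: α=6, β=20; u≡5, v≡7 (mod 8); ε(u)ε(v)=0·1, αω(v)=6·0, βω(u)=20·1; sum ≡ 0  ⇒  +1.
(a,b)_29: α=1, u≡1; β=3, v≡8 (mod 29); (1|29)=+1, (8|29)=-1; sign (−1)^0·+1^3·-1^1 = -1.
(a,b)_37: α=0, u≡36; β=5, v≡17 (mod 37); (36|37)=+1, (17|37)=-1; sign (−1)^0·+1^5·-1^0 = +1.
(a,b)_17: α=0, u≡2; β=2, v≡6 (mod 17); (2|17)=+1, (6|17)=-1; sign (−1)^0·+1^2·-1^0 = +1.
(a,b)_∞: sgn(-17835)=−, sgn(10866271)=+, so +1.
(a,b)_11: α=-2, u≡10; β=-6, v≡5 (mod 11); (10|11)=-1, (5|11)=+1; sign (−1)^0·-1^-6·+1^-2 = +1.
(a,b)_5: α=5, u≡2; β=2, v≡4 (mod 5); (2|5)=-1, (4|5)=+1; sign (−1)^0·-1^2·+1^5 = +1.
(a,b)_3: α=-3, u≡1; β=-16, v≡1 (mod 3); (1|3)=+1, (1|3)=+1; sign (−1)^0·+1^-16·+1^-3 = +1.
(a,b)_13: α=2, u≡4; β=5, v≡11 (mod 13); (4|13)=+1, (11|13)=-1; sign (−1)^0·+1^5·-1^2 = +1.
(a,b)_19: α=0, u≡7; β=-3, v≡7 (mod 19); (7|19)=+1, (7|19)=+1; sign (−1)^0·+1^-3·+1^0 = +1.
(a,b)_41: α=1, u≡2; β=3, v≡6 (mod 41); (2|41)=+1, (6|41)=-1; sign (−1)^0·+1^3·-1^1 = -1.
(a,b)_7: α=-2, u≡2; β=0, v≡3 (mod 7); (2|7)=+1, (3|7)=-1; sign (−1)^0·+1^0·-1^-2 = +1.
(-17835, 10866271 / ℚ) ramifies at {29, 41}: a division algebra.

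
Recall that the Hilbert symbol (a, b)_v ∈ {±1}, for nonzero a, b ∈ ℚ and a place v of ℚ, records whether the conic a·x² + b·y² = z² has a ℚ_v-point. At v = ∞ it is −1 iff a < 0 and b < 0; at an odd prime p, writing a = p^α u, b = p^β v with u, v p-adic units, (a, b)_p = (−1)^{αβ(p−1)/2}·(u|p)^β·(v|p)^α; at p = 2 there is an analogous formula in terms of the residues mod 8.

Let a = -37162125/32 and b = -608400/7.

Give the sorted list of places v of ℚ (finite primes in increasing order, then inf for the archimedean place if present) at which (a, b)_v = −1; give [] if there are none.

(a, b) ≡ (-2730, -7) mod (ℚ^×)²; places V = {2, 3, 5, 7, 11, 13, ∞}.
(a,b)_11: α=2, u≡5; β=0, v≡3 (mod 11); (5|11)=+1, (3|11)=+1; sign (−1)^0·+1^0·+1^2 = +1.
(a,b)_13: α=1, u≡6; β=2, v≡2 (mod 13); (6|13)=-1, (2|13)=-1; sign (−1)^0·-1^2·-1^1 = -1.
(a,b)_5: α=3, u≡4; β=2, v≡2 (mod 5); (4|5)=+1, (2|5)=-1; sign (−1)^0·+1^2·-1^3 = -1.
(a,b)_7: α=1, u≡4; β=-1, v≡5 (mod 7); (4|7)=+1, (5|7)=-1; sign (−1)^1·+1^-1·-1^1 = +1.
(a,b)_3: α=3, u≡2; β=2, v≡2 (mod 3); (2|3)=-1, (2|3)=-1; sign (−1)^0·-1^2·-1^3 = -1.
(a,b)_∞: sgn(-2730)=−, sgn(-7)=−, so -1.
(a,b)_2: α=-5, β=4; u≡3, v≡1 (mod 8); ε(u)ε(v)=1·0, αω(v)=-5·0, βω(u)=4·1; sum ≡ 0  ⇒  +1.
|Ram(-2730, -7)| = 4, even; anisotropic at {3, 5, 13, ∞}.

[3, 5, 13, inf]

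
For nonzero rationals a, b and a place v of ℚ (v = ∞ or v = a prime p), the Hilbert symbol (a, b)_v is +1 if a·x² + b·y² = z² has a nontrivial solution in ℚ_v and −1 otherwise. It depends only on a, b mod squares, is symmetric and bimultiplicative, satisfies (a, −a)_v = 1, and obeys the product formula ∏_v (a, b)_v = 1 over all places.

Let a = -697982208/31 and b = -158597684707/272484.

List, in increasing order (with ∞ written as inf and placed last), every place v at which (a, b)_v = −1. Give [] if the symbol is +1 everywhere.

(a, b) ≡ (-698523, -14467) mod (ℚ^×)²; places V = {2, 3, 7, 11, 17, 23, 29, 31, 37, 43, ∞}.
(a,b)_11: α=2, u≡2; β=2, v≡4 (mod 11); (2|11)=-1, (4|11)=+1; sign (−1)^0·-1^2·+1^2 = +1.
(a,b)_∞: sgn(-698523)=−, sgn(-14467)=−, so -1.
(a,b)_3: α=1, u≡1; β=-4, v≡2 (mod 3); (1|3)=+1, (2|3)=-1; sign (−1)^0·+1^-4·-1^1 = -1.
(a,b)_37: α=1, u≡26; β=1, v≡28 (mod 37); (26|37)=+1, (28|37)=+1; sign (−1)^0·+1^1·+1^1 = +1.
(a,b)_43: α=0, u≡30; β=2, v≡11 (mod 43); (30|43)=-1, (11|43)=+1; sign (−1)^0·-1^2·+1^0 = +1.
(a,b)_17: α=0, u≡11; β=1, v≡15 (mod 17); (11|17)=-1, (15|17)=+1; sign (−1)^0·-1^1·+1^0 = -1.
(a,b)_2: α=8, β=-2; u≡5, v≡5 (mod 8); ε(u)ε(v)=0·0, αω(v)=8·1, βω(u)=-2·1; sum ≡ 0  ⇒  +1.
(a,b)_31: α=-1, u≡28; β=0, v≡2 (mod 31); (28|31)=+1, (2|31)=+1; sign (−1)^0·+1^0·+1^-1 = +1.
(a,b)_29: α=1, u≡12; β=-2, v≡20 (mod 29); (12|29)=-1, (20|29)=+1; sign (−1)^0·-1^-2·+1^1 = +1.
(a,b)_7: α=1, u≡5; β=2, v≡2 (mod 7); (5|7)=-1, (2|7)=+1; sign (−1)^0·-1^2·+1^1 = +1.
(a,b)_23: α=0, u≡10; β=1, v≡5 (mod 23); (10|23)=-1, (5|23)=-1; sign (−1)^0·-1^1·-1^0 = -1.
|Ram(-698523, -14467)| = 4, even; anisotropic at {3, 17, 23, ∞}.

[3, 17, 23, inf]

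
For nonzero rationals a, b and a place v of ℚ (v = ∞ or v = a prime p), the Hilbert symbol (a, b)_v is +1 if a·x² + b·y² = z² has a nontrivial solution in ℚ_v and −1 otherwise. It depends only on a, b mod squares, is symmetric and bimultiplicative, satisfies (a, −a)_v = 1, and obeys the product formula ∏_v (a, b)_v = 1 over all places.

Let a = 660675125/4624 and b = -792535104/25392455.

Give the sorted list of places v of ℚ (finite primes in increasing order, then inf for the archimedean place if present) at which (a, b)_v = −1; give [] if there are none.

(a, b) ≡ (5, -95) mod (ℚ^×)²; places V = {2, 3, 5, 11, 17, 19, 23, 47, ∞}.
(a,b)_17: α=-2, u≡6; β=2, v≡5 (mod 17); (6|17)=-1, (5|17)=-1; sign (−1)^0·-1^2·-1^-2 = +1.
(a,b)_47: α=0, u≡38; β=-2, v≡40 (mod 47); (38|47)=-1, (40|47)=-1; sign (−1)^0·-1^-2·-1^0 = +1.
(a,b)_5: α=3, u≡4; β=-1, v≡1 (mod 5); (4|5)=+1, (1|5)=+1; sign (−1)^0·+1^-1·+1^3 = +1.
(a,b)_2: α=-4, β=6; u≡5, v≡1 (mod 8); ε(u)ε(v)=0·0, αω(v)=-4·0, βω(u)=6·1; sum ≡ 0  ⇒  +1.
(a,b)_3: α=0, u≡2; β=4, v≡1 (mod 3); (2|3)=-1, (1|3)=+1; sign (−1)^0·-1^4·+1^0 = +1.
(a,b)_23: α=0, u≡10; β=2, v≡5 (mod 23); (10|23)=-1, (5|23)=-1; sign (−1)^0·-1^2·-1^0 = +1.
(a,b)_11: α=4, u≡9; β=-2, v≡3 (mod 11); (9|11)=+1, (3|11)=+1; sign (−1)^0·+1^-2·+1^4 = +1.
(a,b)_19: α=2, u≡1; β=-1, v≡10 (mod 19); (1|19)=+1, (10|19)=-1; sign (−1)^0·+1^-1·-1^2 = +1.
(a,b)_∞: sgn(5)=+, sgn(-95)=−, so +1.
Every local symbol is +1, so the conic 5·x² + -95·y² = z² has ℚ_v-points for all v and hence a ℚ-point; (a, b / ℚ) ≅ M_2(ℚ).

[]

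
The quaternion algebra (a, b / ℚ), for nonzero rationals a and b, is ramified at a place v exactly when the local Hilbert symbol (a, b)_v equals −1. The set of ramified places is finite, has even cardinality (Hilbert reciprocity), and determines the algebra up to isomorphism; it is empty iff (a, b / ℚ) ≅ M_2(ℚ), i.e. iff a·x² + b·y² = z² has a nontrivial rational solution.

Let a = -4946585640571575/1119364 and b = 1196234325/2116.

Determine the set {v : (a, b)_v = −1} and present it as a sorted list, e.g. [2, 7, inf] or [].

[3, 7, 13, 17]

(a, b) ≡ (-7, 7293) mod (ℚ^×)²; places V = {2, 3, 5, 7, 11, 13, 17, 23, ∞}.
(a,b)_7: α=1, u≡3; β=0, v≡3 (mod 7); (3|7)=-1, (3|7)=-1; sign (−1)^0·-1^0·-1^1 = -1.
(a,b)_23: α=-4, u≡4; β=-2, v≡6 (mod 23); (4|23)=+1, (6|23)=+1; sign (−1)^0·+1^-2·+1^-4 = +1.
(a,b)_2: α=-2, β=-2; u≡1, v≡5 (mod 8); ε(u)ε(v)=0·0, αω(v)=-2·1, βω(u)=-2·0; sum ≡ 0  ⇒  +1.
(a,b)_11: α=2, u≡1; β=1, v≡3 (mod 11); (1|11)=+1, (3|11)=+1; sign (−1)^0·+1^1·+1^2 = +1.
(a,b)_5: α=2, u≡3; β=2, v≡3 (mod 5); (3|5)=-1, (3|5)=-1; sign (−1)^0·-1^2·-1^2 = +1.
(a,b)_17: α=2, u≡14; β=1, v≡13 (mod 17); (14|17)=-1, (13|17)=+1; sign (−1)^0·-1^1·+1^2 = -1.
(a,b)_13: α=2, u≡11; β=1, v≡6 (mod 13); (11|13)=-1, (6|13)=-1; sign (−1)^0·-1^1·-1^2 = -1.
(a,b)_3: α=14, u≡2; β=9, v≡1 (mod 3); (2|3)=-1, (1|3)=+1; sign (−1)^0·-1^9·+1^14 = -1.
(a,b)_∞: sgn(-7)=−, sgn(7293)=+, so +1.
|Ram(-7, 7293)| = 4, even; anisotropic at {3, 7, 13, 17}.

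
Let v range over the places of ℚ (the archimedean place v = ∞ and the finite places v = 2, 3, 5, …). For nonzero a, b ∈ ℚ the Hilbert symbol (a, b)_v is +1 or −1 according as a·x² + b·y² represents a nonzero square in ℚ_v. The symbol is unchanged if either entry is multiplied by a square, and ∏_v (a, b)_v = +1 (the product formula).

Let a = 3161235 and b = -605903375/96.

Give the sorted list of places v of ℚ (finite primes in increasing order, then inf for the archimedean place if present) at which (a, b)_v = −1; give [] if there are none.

[11, 17]

(a, b) ≡ (64515, -5610) mod (ℚ^×)²; places V = {2, 3, 5, 7, 11, 17, 23, ∞}.
(a,b)_∞: sgn(64515)=+, sgn(-5610)=−, so +1.
(a,b)_11: α=1, u≡10; β=1, v≡7 (mod 11); (10|11)=-1, (7|11)=-1; sign (−1)^1·-1^1·-1^1 = -1.
(a,b)_5: α=1, u≡2; β=3, v≡3 (mod 5); (2|5)=-1, (3|5)=-1; sign (−1)^0·-1^3·-1^1 = +1.
(a,b)_7: α=2, u≡3; β=2, v≡4 (mod 7); (3|7)=-1, (4|7)=+1; sign (−1)^0·-1^2·+1^2 = +1.
(a,b)_23: α=1, u≡20; β=2, v≡12 (mod 23); (20|23)=-1, (12|23)=+1; sign (−1)^0·-1^2·+1^1 = +1.
(a,b)_3: α=1, u≡1; β=-1, v≡2 (mod 3); (1|3)=+1, (2|3)=-1; sign (−1)^1·+1^-1·-1^1 = +1.
(a,b)_2: α=0, β=-5; u≡3, v≡3 (mod 8); ε(u)ε(v)=1·1, αω(v)=0·1, βω(u)=-5·1; sum ≡ 0  ⇒  +1.
(a,b)_17: α=1, u≡9; β=1, v≡7 (mod 17); (9|17)=+1, (7|17)=-1; sign (−1)^0·+1^1·-1^1 = -1.
|Ram(64515, -5610)| = 2, even; anisotropic at {11, 17}.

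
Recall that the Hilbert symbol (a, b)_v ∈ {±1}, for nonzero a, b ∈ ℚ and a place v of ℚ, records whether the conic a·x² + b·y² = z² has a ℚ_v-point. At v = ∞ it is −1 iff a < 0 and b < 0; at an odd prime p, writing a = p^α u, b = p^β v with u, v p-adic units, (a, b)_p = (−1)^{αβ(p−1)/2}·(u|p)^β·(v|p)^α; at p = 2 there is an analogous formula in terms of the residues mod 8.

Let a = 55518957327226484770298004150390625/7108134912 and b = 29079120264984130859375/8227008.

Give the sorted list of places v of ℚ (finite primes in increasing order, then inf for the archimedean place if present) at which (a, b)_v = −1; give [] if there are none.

[2, 3, 5, 7, 17, 19]

Mod squares: a ≡ 22610, b ≡ 2805. Check v ∈ {∞, 2, 3, 5, 7, 11, 13, 17, 19, 23}.
v=7: a=7^1·(≡3), b=7^0·(≡3) mod 7; (3|7)=-1, (3|7)=-1; (−1)^{1·0·3}·(-1)^0·(-1)^1 = -1.
v=13: a=13^2·(≡3), b=13^2·(≡9) mod 13; (3|13)=+1, (9|13)=+1; (−1)^{2·2·6}·(+1)^2·(+1)^2 = +1.
v=17: a=17^9·(≡13), b=17^5·(≡6) mod 17; (13|17)=+1, (6|17)=-1; (−1)^{9·5·8}·(+1)^5·(-1)^9 = -1.
v=3: a=3^-8·(≡2), b=3^-5·(≡2) mod 3; (2|3)=-1, (2|3)=-1; (−1)^{-8·-5·1}·(-1)^-5·(-1)^-8 = -1.
v=11: a=11^2·(≡3), b=11^1·(≡7) mod 11; (3|11)=+1, (7|11)=-1; (−1)^{2·1·5}·(+1)^1·(-1)^2 = +1.
v=23: a=23^-2·(≡1), b=23^-2·(≡10) mod 23; (1|23)=+1, (10|23)=-1; (−1)^{-2·-2·11}·(+1)^-2·(-1)^-2 = +1.
v=2: v_2(a)=-11, v_2(b)=-6; units ≡ 1, 5 (mod 8); ε·ε+αω+βω = 0·0+-11·1+-6·0 ≡ 1  ⇒  (a,b)_2 = -1.
v=∞: 22610 > 0 and 2805 > 0  ⇒  (a,b)_∞ = +1.
v=19: a=19^3·(≡13), b=19^2·(≡8) mod 19; (13|19)=-1, (8|19)=-1; (−1)^{3·2·9}·(-1)^2·(-1)^3 = -1.
v=5: a=5^21·(≡2), b=5^15·(≡1) mod 5; (2|5)=-1, (1|5)=+1; (−1)^{21·15·2}·(-1)^15·(+1)^21 = -1.
(22610, 2805 / ℚ) ramifies at {2, 3, 5, 7, 17, 19}: a division algebra.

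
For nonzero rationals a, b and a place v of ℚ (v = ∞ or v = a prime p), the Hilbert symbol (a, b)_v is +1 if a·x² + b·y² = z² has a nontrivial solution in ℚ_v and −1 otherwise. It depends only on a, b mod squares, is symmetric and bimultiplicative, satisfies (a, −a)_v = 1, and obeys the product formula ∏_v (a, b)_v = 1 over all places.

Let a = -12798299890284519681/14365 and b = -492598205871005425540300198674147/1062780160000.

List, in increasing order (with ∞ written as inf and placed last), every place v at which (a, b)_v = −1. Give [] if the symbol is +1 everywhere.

[2, 3, 5, 17, 29, inf]

Mod squares: a ≡ -51765, b ≡ -16422. Check v ∈ {∞, 2, 3, 5, 7, 13, 17, 19, 23, 29, 31, 41}.
v=23: a=23^2·(≡6), b=23^3·(≡21) mod 23; (6|23)=+1, (21|23)=-1; (−1)^{2·3·11}·(+1)^3·(-1)^2 = +1.
v=7: a=7^1·(≡1), b=7^3·(≡3) mod 7; (1|7)=+1, (3|7)=-1; (−1)^{1·3·3}·(+1)^3·(-1)^1 = +1.
v=∞: -51765 < 0 and -16422 < 0  ⇒  (a,b)_∞ = -1.
v=31: a=31^2·(≡18), b=31^4·(≡2) mod 31; (18|31)=+1, (2|31)=+1; (−1)^{2·4·15}·(+1)^4·(+1)^2 = +1.
v=3: a=3^5·(≡1), b=3^11·(≡1) mod 3; (1|3)=+1, (1|3)=+1; (−1)^{5·11·1}·(+1)^11·(+1)^5 = -1.
v=19: a=19^2·(≡15), b=19^2·(≡14) mod 19; (15|19)=-1, (14|19)=-1; (−1)^{2·2·9}·(-1)^2·(-1)^2 = +1.
v=41: a=41^2·(≡16), b=41^4·(≡17) mod 41; (16|41)=+1, (17|41)=-1; (−1)^{2·4·20}·(+1)^4·(-1)^2 = +1.
v=17: a=17^-1·(≡13), b=17^-3·(≡7) mod 17; (13|17)=+1, (7|17)=-1; (−1)^{-1·-3·8}·(+1)^-3·(-1)^-1 = -1.
v=29: a=29^3·(≡13), b=29^4·(≡21) mod 29; (13|29)=+1, (21|29)=-1; (−1)^{3·4·14}·(+1)^4·(-1)^3 = -1.
v=2: v_2(a)=0, v_2(b)=-11; units ≡ 3, 5 (mod 8); ε·ε+αω+βω = 1·0+0·1+-11·1 ≡ 1  ⇒  (a,b)_2 = -1.
v=13: a=13^-2·(≡3), b=13^-2·(≡12) mod 13; (3|13)=+1, (12|13)=+1; (−1)^{-2·-2·6}·(+1)^-2·(+1)^-2 = +1.
v=5: a=5^-1·(≡3), b=5^-4·(≡3) mod 5; (3|5)=-1, (3|5)=-1; (−1)^{-1·-4·2}·(-1)^-4·(-1)^-1 = -1.
Ram(-51765, -16422) = {2, 3, 5, 17, 29, ∞}; no ℚ_2-point on the conic.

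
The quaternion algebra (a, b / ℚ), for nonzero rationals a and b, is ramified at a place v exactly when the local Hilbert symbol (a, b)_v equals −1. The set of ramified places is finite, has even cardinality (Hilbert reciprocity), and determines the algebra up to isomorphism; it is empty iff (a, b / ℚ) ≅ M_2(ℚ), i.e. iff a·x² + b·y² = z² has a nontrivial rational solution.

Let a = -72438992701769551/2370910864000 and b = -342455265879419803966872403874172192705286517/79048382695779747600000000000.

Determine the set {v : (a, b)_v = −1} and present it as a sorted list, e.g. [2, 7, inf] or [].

[2, 5, 13, 19, 29, inf]

(a, b) ≡ (-3190, -27170) mod (ℚ^×)²; places V = {2, 3, 5, 7, 11, 13, 19, 29, 37, 47, ∞}.
(a,b)_19: α=6, u≡8; β=13, v≡10 (mod 19); (8|19)=-1, (10|19)=-1; sign (−1)^0·-1^13·-1^6 = -1.
(a,b)_5: α=-3, u≡2; β=-11, v≡1 (mod 5); (2|5)=-1, (1|5)=+1; sign (−1)^0·-1^-11·+1^-3 = -1.
(a,b)_∞: sgn(-3190)=−, sgn(-27170)=−, so -1.
(a,b)_11: α=1, u≡8; β=3, v≡3 (mod 11); (8|11)=-1, (3|11)=+1; sign (−1)^1·-1^3·+1^1 = +1.
(a,b)_29: α=1, u≡23; β=4, v≡8 (mod 29); (23|29)=+1, (8|29)=-1; sign (−1)^0·+1^4·-1^1 = -1.
(a,b)_3: α=0, u≡2; β=-2, v≡1 (mod 3); (2|3)=-1, (1|3)=+1; sign (−1)^0·-1^-2·+1^0 = +1.
(a,b)_13: α=6, u≡11; β=17, v≡1 (mod 13); (11|13)=-1, (1|13)=+1; sign (−1)^0·-1^17·+1^6 = -1.
(a,b)_7: α=-2, u≡1; β=-4, v≡2 (mod 7); (1|7)=+1, (2|7)=+1; sign (−1)^0·+1^-4·+1^-2 = +1.
(a,b)_2: α=-7, β=-13; u≡5, v≡7 (mod 8); ε(u)ε(v)=0·1, αω(v)=-7·0, βω(u)=-13·1; sum ≡ 1  ⇒  -1.
(a,b)_37: α=-2, u≡15; β=-4, v≡16 (mod 37); (15|37)=-1, (16|37)=+1; sign (−1)^0·-1^-4·+1^-2 = +1.
(a,b)_47: α=-2, u≡7; β=-4, v≡11 (mod 47); (7|47)=+1, (11|47)=-1; sign (−1)^0·+1^-4·-1^-2 = +1.
|Ram(-3190, -27170)| = 6, even; anisotropic at {2, 5, 13, 19, 29, ∞}.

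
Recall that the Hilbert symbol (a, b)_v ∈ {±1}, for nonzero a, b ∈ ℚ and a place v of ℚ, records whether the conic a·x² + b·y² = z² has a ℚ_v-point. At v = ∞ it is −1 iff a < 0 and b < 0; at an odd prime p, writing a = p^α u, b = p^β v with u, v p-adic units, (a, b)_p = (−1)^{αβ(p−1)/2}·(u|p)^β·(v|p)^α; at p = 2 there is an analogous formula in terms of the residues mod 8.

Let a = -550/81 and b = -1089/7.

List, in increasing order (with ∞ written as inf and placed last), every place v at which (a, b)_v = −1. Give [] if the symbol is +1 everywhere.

Mod squares: a ≡ -22, b ≡ -7. Check v ∈ {∞, 2, 3, 5, 7, 11}.
v=3: a=3^-4·(≡2), b=3^2·(≡2) mod 3; (2|3)=-1, (2|3)=-1; (−1)^{-4·2·1}·(-1)^2·(-1)^-4 = +1.
v=∞: -22 < 0 and -7 < 0  ⇒  (a,b)_∞ = -1.
v=11: a=11^1·(≡4), b=11^2·(≡5) mod 11; (4|11)=+1, (5|11)=+1; (−1)^{1·2·5}·(+1)^2·(+1)^1 = +1.
v=5: a=5^2·(≡3), b=5^0·(≡3) mod 5; (3|5)=-1, (3|5)=-1; (−1)^{2·0·2}·(-1)^0·(-1)^2 = +1.
v=7: a=7^0·(≡6), b=7^-1·(≡3) mod 7; (6|7)=-1, (3|7)=-1; (−1)^{0·-1·3}·(-1)^-1·(-1)^0 = -1.
v=2: v_2(a)=1, v_2(b)=0; units ≡ 5, 1 (mod 8); ε·ε+αω+βω = 0·0+1·0+0·1 ≡ 0  ⇒  (a,b)_2 = +1.
|Ram(-22, -7)| = 2, even; anisotropic at {7, ∞}.

[7, inf]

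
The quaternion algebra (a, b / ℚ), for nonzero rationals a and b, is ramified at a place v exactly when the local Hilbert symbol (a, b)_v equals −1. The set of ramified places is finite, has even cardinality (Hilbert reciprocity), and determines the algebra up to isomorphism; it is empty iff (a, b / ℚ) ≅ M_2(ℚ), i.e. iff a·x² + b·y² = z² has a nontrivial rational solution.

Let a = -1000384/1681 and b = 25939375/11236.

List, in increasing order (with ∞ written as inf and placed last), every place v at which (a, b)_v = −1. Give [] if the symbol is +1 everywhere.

[7, 11]

(a, b) ≡ (-319, 7) mod (ℚ^×)²; places V = {2, 5, 7, 11, 29, 41, 53, ∞}.
(a,b)_2: α=6, β=-2; u≡1, v≡7 (mod 8); ε(u)ε(v)=0·1, αω(v)=6·0, βω(u)=-2·0; sum ≡ 0  ⇒  +1.
(a,b)_∞: sgn(-319)=−, sgn(7)=+, so +1.
(a,b)_29: α=1, u≡15; β=0, v≡25 (mod 29); (15|29)=-1, (25|29)=+1; sign (−1)^0·-1^0·+1^1 = +1.
(a,b)_5: α=0, u≡1; β=4, v≡3 (mod 5); (1|5)=+1, (3|5)=-1; sign (−1)^0·+1^4·-1^0 = +1.
(a,b)_11: α=1, u≡9; β=2, v≡8 (mod 11); (9|11)=+1, (8|11)=-1; sign (−1)^0·+1^2·-1^1 = -1.
(a,b)_7: α=2, u≡3; β=3, v≡4 (mod 7); (3|7)=-1, (4|7)=+1; sign (−1)^0·-1^3·+1^2 = -1.
(a,b)_41: α=-2, u≡16; β=0, v≡14 (mod 41); (16|41)=+1, (14|41)=-1; sign (−1)^0·+1^0·-1^-2 = +1.
(a,b)_53: α=0, u≡43; β=-2, v≡42 (mod 53); (43|53)=+1, (42|53)=+1; sign (−1)^0·+1^-2·+1^0 = +1.
Ram(-319, 7) = {7, 11}; no ℚ_7-point on the conic.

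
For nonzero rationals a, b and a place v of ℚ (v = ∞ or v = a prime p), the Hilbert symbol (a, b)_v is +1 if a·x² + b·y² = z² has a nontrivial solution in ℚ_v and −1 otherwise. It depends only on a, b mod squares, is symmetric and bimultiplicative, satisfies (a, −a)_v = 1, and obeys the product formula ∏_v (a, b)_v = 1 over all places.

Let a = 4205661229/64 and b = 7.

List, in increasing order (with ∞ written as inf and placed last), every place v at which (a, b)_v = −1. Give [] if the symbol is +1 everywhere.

(a, b) ≡ (6061, 7) mod (ℚ^×)²; places V = {2, 7, 11, 17, 19, 29, ∞}.
(a,b)_∞: sgn(6061)=+, sgn(7)=+, so +1.
(a,b)_29: α=1, u≡6; β=0, v≡7 (mod 29); (6|29)=+1, (7|29)=+1; sign (−1)^0·+1^0·+1^1 = +1.
(a,b)_17: α=2, u≡8; β=0, v≡7 (mod 17); (8|17)=+1, (7|17)=-1; sign (−1)^0·+1^0·-1^2 = +1.
(a,b)_11: α=1, u≡1; β=0, v≡7 (mod 11); (1|11)=+1, (7|11)=-1; sign (−1)^0·+1^0·-1^1 = -1.
(a,b)_2: α=-6, β=0; u≡5, v≡7 (mod 8); ε(u)ε(v)=0·1, αω(v)=-6·0, βω(u)=0·1; sum ≡ 0  ⇒  +1.
(a,b)_19: α=1, u≡3; β=0, v≡7 (mod 19); (3|19)=-1, (7|19)=+1; sign (−1)^0·-1^0·+1^1 = +1.
(a,b)_7: α=4, u≡5; β=1, v≡1 (mod 7); (5|7)=-1, (1|7)=+1; sign (−1)^0·-1^1·+1^4 = -1.
Ram(6061, 7) = {7, 11}; no ℚ_7-point on the conic.

[7, 11]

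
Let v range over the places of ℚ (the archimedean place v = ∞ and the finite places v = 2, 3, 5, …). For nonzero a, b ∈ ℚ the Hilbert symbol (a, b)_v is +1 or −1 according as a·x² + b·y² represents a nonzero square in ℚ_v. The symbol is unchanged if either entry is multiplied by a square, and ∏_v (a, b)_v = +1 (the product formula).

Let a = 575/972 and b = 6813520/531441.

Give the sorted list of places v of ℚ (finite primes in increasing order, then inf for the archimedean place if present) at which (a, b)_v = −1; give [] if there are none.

[7, 23]

(a, b) ≡ (69, 805) mod (ℚ^×)²; places V = {2, 3, 5, 7, 23, ∞}.
(a,b)_5: α=2, u≡4; β=1, v≡4 (mod 5); (4|5)=+1, (4|5)=+1; sign (−1)^0·+1^1·+1^2 = +1.
(a,b)_∞: sgn(69)=+, sgn(805)=+, so +1.
(a,b)_23: α=1, u≡8; β=3, v≡18 (mod 23); (8|23)=+1, (18|23)=+1; sign (−1)^1·+1^3·+1^1 = -1.
(a,b)_2: α=-2, β=4; u≡5, v≡5 (mod 8); ε(u)ε(v)=0·0, αω(v)=-2·1, βω(u)=4·1; sum ≡ 0  ⇒  +1.
(a,b)_3: α=-5, u≡2; β=-12, v≡1 (mod 3); (2|3)=-1, (1|3)=+1; sign (−1)^0·-1^-12·+1^-5 = +1.
(a,b)_7: α=0, u≡6; β=1, v≡3 (mod 7); (6|7)=-1, (3|7)=-1; sign (−1)^0·-1^1·-1^0 = -1.
|Ram(69, 805)| = 2, even; anisotropic at {7, 23}.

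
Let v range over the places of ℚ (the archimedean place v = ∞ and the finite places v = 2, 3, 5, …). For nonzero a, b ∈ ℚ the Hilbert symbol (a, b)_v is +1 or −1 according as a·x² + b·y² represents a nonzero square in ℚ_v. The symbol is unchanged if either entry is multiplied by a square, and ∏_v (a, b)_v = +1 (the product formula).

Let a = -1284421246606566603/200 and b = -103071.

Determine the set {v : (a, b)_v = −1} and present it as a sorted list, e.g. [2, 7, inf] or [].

Mod squares: a ≡ -92966, b ≡ -103071. Check v ∈ {∞, 2, 3, 5, 17, 23, 43, 47}.
v=3: a=3^4·(≡1), b=3^1·(≡2) mod 3; (1|3)=+1, (2|3)=-1; (−1)^{4·1·1}·(+1)^1·(-1)^4 = +1.
v=23: a=23^1·(≡1), b=23^0·(≡15) mod 23; (1|23)=+1, (15|23)=-1; (−1)^{1·0·11}·(+1)^0·(-1)^1 = -1.
v=2: v_2(a)=-3, v_2(b)=0; units ≡ 5, 1 (mod 8); ε·ε+αω+βω = 0·0+-3·0+0·1 ≡ 0  ⇒  (a,b)_2 = +1.
v=43: a=43^3·(≡36), b=43^1·(≡11) mod 43; (36|43)=+1, (11|43)=+1; (−1)^{3·1·21}·(+1)^1·(+1)^3 = -1.
v=47: a=47^3·(≡38), b=47^1·(≡16) mod 47; (38|47)=-1, (16|47)=+1; (−1)^{3·1·23}·(-1)^1·(+1)^3 = +1.
v=5: a=5^-2·(≡4), b=5^0·(≡4) mod 5; (4|5)=+1, (4|5)=+1; (−1)^{-2·0·2}·(+1)^0·(+1)^-2 = +1.
v=17: a=17^4·(≡14), b=17^1·(≡6) mod 17; (14|17)=-1, (6|17)=-1; (−1)^{4·1·8}·(-1)^1·(-1)^4 = -1.
v=∞: -92966 < 0 and -103071 < 0  ⇒  (a,b)_∞ = -1.
(-92966, -103071 / ℚ) ramifies at {17, 23, 43, ∞}: a division algebra.

[17, 23, 43, inf]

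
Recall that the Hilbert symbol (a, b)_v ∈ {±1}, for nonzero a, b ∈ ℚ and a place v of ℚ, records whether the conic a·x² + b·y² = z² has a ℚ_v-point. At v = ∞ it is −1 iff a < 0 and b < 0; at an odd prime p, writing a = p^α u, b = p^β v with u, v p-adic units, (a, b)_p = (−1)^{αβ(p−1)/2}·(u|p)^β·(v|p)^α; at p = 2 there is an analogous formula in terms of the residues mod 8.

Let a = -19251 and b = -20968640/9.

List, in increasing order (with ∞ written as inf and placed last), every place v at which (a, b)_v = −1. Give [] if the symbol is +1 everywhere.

Mod squares: a ≡ -2139, b ≡ -327635. Check v ∈ {∞, 2, 3, 5, 7, 11, 23, 31, 37}.
v=3: a=3^3·(≡1), b=3^-2·(≡1) mod 3; (1|3)=+1, (1|3)=+1; (−1)^{3·-2·1}·(+1)^-2·(+1)^3 = +1.
v=23: a=23^1·(≡14), b=23^1·(≡7) mod 23; (14|23)=-1, (7|23)=-1; (−1)^{1·1·11}·(-1)^1·(-1)^1 = -1.
v=∞: -2139 < 0 and -327635 < 0  ⇒  (a,b)_∞ = -1.
v=2: v_2(a)=0, v_2(b)=6; units ≡ 5, 5 (mod 8); ε·ε+αω+βω = 0·0+0·1+6·1 ≡ 0  ⇒  (a,b)_2 = +1.
v=5: a=5^0·(≡4), b=5^1·(≡3) mod 5; (4|5)=+1, (3|5)=-1; (−1)^{0·1·2}·(+1)^1·(-1)^0 = +1.
v=7: a=7^0·(≡6), b=7^1·(≡2) mod 7; (6|7)=-1, (2|7)=+1; (−1)^{0·1·3}·(-1)^1·(+1)^0 = -1.
v=11: a=11^0·(≡10), b=11^1·(≡3) mod 11; (10|11)=-1, (3|11)=+1; (−1)^{0·1·5}·(-1)^1·(+1)^0 = -1.
v=31: a=31^1·(≡30), b=31^0·(≡25) mod 31; (30|31)=-1, (25|31)=+1; (−1)^{1·0·15}·(-1)^0·(+1)^1 = +1.
v=37: a=37^0·(≡26), b=37^1·(≡1) mod 37; (26|37)=+1, (1|37)=+1; (−1)^{0·1·18}·(+1)^1·(+1)^0 = +1.
|Ram(-2139, -327635)| = 4, even; anisotropic at {7, 11, 23, ∞}.

[7, 11, 23, inf]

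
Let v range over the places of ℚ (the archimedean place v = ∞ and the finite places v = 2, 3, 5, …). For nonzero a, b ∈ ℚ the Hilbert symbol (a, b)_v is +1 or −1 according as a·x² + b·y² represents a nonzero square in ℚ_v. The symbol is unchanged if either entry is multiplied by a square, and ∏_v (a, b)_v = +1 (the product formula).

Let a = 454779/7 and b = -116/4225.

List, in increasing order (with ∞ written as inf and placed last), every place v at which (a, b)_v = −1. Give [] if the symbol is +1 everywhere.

(a, b) ≡ (2093, -29) mod (ℚ^×)²; places V = {2, 3, 5, 7, 13, 23, 29, ∞}.
(a,b)_7: α=-1, u≡3; β=0, v≡6 (mod 7); (3|7)=-1, (6|7)=-1; sign (−1)^0·-1^0·-1^-1 = -1.
(a,b)_13: α=3, u≡11; β=-2, v≡12 (mod 13); (11|13)=-1, (12|13)=+1; sign (−1)^0·-1^-2·+1^3 = +1.
(a,b)_∞: sgn(2093)=+, sgn(-29)=−, so +1.
(a,b)_29: α=0, u≡25; β=1, v≡23 (mod 29); (25|29)=+1, (23|29)=+1; sign (−1)^0·+1^1·+1^0 = +1.
(a,b)_2: α=0, β=2; u≡5, v≡3 (mod 8); ε(u)ε(v)=0·1, αω(v)=0·1, βω(u)=2·1; sum ≡ 0  ⇒  +1.
(a,b)_23: α=1, u≡22; β=0, v≡10 (mod 23); (22|23)=-1, (10|23)=-1; sign (−1)^0·-1^0·-1^1 = -1.
(a,b)_5: α=0, u≡2; β=-2, v≡1 (mod 5); (2|5)=-1, (1|5)=+1; sign (−1)^0·-1^-2·+1^0 = +1.
(a,b)_3: α=2, u≡2; β=0, v≡1 (mod 3); (2|3)=-1, (1|3)=+1; sign (−1)^0·-1^0·+1^2 = +1.
(2093, -29 / ℚ) ramifies at {7, 23}: a division algebra.

[7, 23]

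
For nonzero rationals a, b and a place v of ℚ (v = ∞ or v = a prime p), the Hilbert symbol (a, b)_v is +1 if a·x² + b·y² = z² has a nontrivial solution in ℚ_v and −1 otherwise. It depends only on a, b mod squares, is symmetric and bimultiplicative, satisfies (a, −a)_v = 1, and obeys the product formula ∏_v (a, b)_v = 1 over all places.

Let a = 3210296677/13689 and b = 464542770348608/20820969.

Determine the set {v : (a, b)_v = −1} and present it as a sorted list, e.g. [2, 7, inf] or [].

Mod squares: a ≡ 133, b ≡ 17. Check v ∈ {∞, 2, 3, 7, 13, 17, 19}.
v=3: a=3^-4·(≡1), b=3^-6·(≡2) mod 3; (1|3)=+1, (2|3)=-1; (−1)^{-4·-6·1}·(+1)^-6·(-1)^-4 = +1.
v=2: v_2(a)=0, v_2(b)=6; units ≡ 5, 1 (mod 8); ε·ε+αω+βω = 0·0+0·0+6·1 ≡ 0  ⇒  (a,b)_2 = +1.
v=13: a=13^-2·(≡1), b=13^-4·(≡3) mod 13; (1|13)=+1, (3|13)=+1; (−1)^{-2·-4·6}·(+1)^-4·(+1)^-2 = +1.
v=19: a=19^1·(≡16), b=19^2·(≡9) mod 19; (16|19)=+1, (9|19)=+1; (−1)^{1·2·9}·(+1)^2·(+1)^1 = +1.
v=∞: 133 > 0 and 17 > 0  ⇒  (a,b)_∞ = +1.
v=7: a=7^1·(≡3), b=7^2·(≡5) mod 7; (3|7)=-1, (5|7)=-1; (−1)^{1·2·3}·(-1)^2·(-1)^1 = -1.
v=17: a=17^6·(≡12), b=17^7·(≡1) mod 17; (12|17)=-1, (1|17)=+1; (−1)^{6·7·8}·(-1)^7·(+1)^6 = -1.
Ram(133, 17) = {7, 17}; no ℚ_7-point on the conic.

[7, 17]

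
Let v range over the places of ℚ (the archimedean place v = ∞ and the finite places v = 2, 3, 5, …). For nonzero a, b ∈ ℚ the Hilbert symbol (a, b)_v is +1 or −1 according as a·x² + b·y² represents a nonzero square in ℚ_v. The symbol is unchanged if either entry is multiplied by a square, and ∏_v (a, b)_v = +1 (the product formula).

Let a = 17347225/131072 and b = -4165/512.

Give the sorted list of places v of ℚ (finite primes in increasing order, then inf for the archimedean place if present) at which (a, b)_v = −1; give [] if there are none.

Mod squares: a ≡ 2, b ≡ -170. Check v ∈ {∞, 2, 5, 7, 17}.
v=∞: 2 > 0 and -170 < 0  ⇒  (a,b)_∞ = +1.
v=2: v_2(a)=-17, v_2(b)=-9; units ≡ 1, 3 (mod 8); ε·ε+αω+βω = 0·1+-17·1+-9·0 ≡ 1  ⇒  (a,b)_2 = -1.
v=5: a=5^2·(≡2), b=5^1·(≡1) mod 5; (2|5)=-1, (1|5)=+1; (−1)^{2·1·2}·(-1)^1·(+1)^2 = -1.
v=7: a=7^4·(≡2), b=7^2·(≡6) mod 7; (2|7)=+1, (6|7)=-1; (−1)^{4·2·3}·(+1)^2·(-1)^4 = +1.
v=17: a=17^2·(≡16), b=17^1·(≡5) mod 17; (16|17)=+1, (5|17)=-1; (−1)^{2·1·8}·(+1)^1·(-1)^2 = +1.
|Ram(2, -170)| = 2, even; anisotropic at {2, 5}.

[2, 5]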